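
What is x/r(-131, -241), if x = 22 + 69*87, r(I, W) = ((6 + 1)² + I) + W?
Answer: -6025/323 ≈ -18.653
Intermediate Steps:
r(I, W) = 49 + I + W (r(I, W) = (7² + I) + W = (49 + I) + W = 49 + I + W)
x = 6025 (x = 22 + 6003 = 6025)
x/r(-131, -241) = 6025/(49 - 131 - 241) = 6025/(-323) = 6025*(-1/323) = -6025/323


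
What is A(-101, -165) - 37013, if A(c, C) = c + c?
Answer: -37215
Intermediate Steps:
A(c, C) = 2*c
A(-101, -165) - 37013 = 2*(-101) - 37013 = -202 - 37013 = -37215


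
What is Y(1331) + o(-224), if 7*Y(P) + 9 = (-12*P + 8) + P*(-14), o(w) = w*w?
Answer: 316625/7 ≈ 45232.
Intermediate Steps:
o(w) = w**2
Y(P) = -1/7 - 26*P/7 (Y(P) = -9/7 + ((-12*P + 8) + P*(-14))/7 = -9/7 + ((8 - 12*P) - 14*P)/7 = -9/7 + (8 - 26*P)/7 = -9/7 + (8/7 - 26*P/7) = -1/7 - 26*P/7)
Y(1331) + o(-224) = (-1/7 - 26/7*1331) + (-224)**2 = (-1/7 - 34606/7) + 50176 = -34607/7 + 50176 = 316625/7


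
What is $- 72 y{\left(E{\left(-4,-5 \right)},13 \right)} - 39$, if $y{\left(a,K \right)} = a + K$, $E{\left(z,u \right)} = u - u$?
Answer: $-975$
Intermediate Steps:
$E{\left(z,u \right)} = 0$
$y{\left(a,K \right)} = K + a$
$- 72 y{\left(E{\left(-4,-5 \right)},13 \right)} - 39 = - 72 \left(13 + 0\right) - 39 = \left(-72\right) 13 - 39 = -936 - 39 = -975$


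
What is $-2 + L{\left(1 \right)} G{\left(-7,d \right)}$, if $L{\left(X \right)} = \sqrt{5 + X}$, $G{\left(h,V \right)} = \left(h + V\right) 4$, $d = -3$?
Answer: $-2 - 40 \sqrt{6} \approx -99.98$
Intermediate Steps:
$G{\left(h,V \right)} = 4 V + 4 h$ ($G{\left(h,V \right)} = \left(V + h\right) 4 = 4 V + 4 h$)
$-2 + L{\left(1 \right)} G{\left(-7,d \right)} = -2 + \sqrt{5 + 1} \left(4 \left(-3\right) + 4 \left(-7\right)\right) = -2 + \sqrt{6} \left(-12 - 28\right) = -2 + \sqrt{6} \left(-40\right) = -2 - 40 \sqrt{6}$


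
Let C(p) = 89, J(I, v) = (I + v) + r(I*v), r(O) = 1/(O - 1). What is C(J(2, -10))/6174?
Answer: 89/6174 ≈ 0.014415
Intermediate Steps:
r(O) = 1/(-1 + O)
J(I, v) = I + v + 1/(-1 + I*v) (J(I, v) = (I + v) + 1/(-1 + I*v) = I + v + 1/(-1 + I*v))
C(J(2, -10))/6174 = 89/6174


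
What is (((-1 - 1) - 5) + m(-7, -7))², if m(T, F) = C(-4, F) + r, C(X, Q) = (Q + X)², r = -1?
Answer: 12769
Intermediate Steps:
m(T, F) = -1 + (-4 + F)² (m(T, F) = (F - 4)² - 1 = (-4 + F)² - 1 = -1 + (-4 + F)²)
(((-1 - 1) - 5) + m(-7, -7))² = (((-1 - 1) - 5) + (-1 + (-4 - 7)²))² = ((-2 - 5) + (-1 + (-11)²))² = (-7 + (-1 + 121))² = (-7 + 120)² = 113² = 12769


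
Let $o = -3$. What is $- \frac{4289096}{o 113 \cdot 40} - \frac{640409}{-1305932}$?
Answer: $\frac{701243957939}{2213554740} \approx 316.8$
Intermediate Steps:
$- \frac{4289096}{o 113 \cdot 40} - \frac{640409}{-1305932} = - \frac{4289096}{\left(-3\right) 113 \cdot 40} - \frac{640409}{-1305932} = - \frac{4289096}{\left(-339\right) 40} - - \frac{640409}{1305932} = - \frac{4289096}{-13560} + \frac{640409}{1305932} = \left(-4289096\right) \left(- \frac{1}{13560}\right) + \frac{640409}{1305932} = \frac{536137}{1695} + \frac{640409}{1305932} = \frac{701243957939}{2213554740}$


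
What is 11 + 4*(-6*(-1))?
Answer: 35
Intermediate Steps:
11 + 4*(-6*(-1)) = 11 + 4*6 = 11 + 24 = 35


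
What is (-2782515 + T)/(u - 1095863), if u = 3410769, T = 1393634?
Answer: -1388881/2314906 ≈ -0.59997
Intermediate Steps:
(-2782515 + T)/(u - 1095863) = (-2782515 + 1393634)/(3410769 - 1095863) = -1388881/2314906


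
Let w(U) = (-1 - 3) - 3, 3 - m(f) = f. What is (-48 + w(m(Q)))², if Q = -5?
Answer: 3025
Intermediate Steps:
m(f) = 3 - f
w(U) = -7 (w(U) = -4 - 3 = -7)
(-48 + w(m(Q)))² = (-48 - 7)² = (-55)² = 3025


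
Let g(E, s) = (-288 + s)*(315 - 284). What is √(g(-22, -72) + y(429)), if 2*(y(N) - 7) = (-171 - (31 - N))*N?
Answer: √150154/2 ≈ 193.75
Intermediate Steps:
g(E, s) = -8928 + 31*s (g(E, s) = (-288 + s)*31 = -8928 + 31*s)
y(N) = 7 + N*(-202 + N)/2 (y(N) = 7 + ((-171 - (31 - N))*N)/2 = 7 + ((-171 + (-31 + N))*N)/2 = 7 + ((-202 + N)*N)/2 = 7 + (N*(-202 + N))/2 = 7 + N*(-202 + N)/2)
√(g(-22, -72) + y(429)) = √((-8928 + 31*(-72)) + (7 + (½)*429² - 101*429)) = √((-8928 - 2232) + (7 + (½)*184041 - 43329)) = √(-11160 + (7 + 184041/2 - 43329)) = √(-11160 + 97397/2) = √(75077/2) = √150154/2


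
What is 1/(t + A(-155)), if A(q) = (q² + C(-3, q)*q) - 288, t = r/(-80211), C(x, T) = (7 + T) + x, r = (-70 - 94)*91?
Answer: 80211/3781321886 ≈ 2.1212e-5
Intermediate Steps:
r = -14924 (r = -164*91 = -14924)
C(x, T) = 7 + T + x
t = 14924/80211 (t = -14924/(-80211) = -14924*(-1/80211) = 14924/80211 ≈ 0.18606)
A(q) = -288 + q² + q*(4 + q) (A(q) = (q² + (7 + q - 3)*q) - 288 = (q² + (4 + q)*q) - 288 = (q² + q*(4 + q)) - 288 = -288 + q² + q*(4 + q))
1/(t + A(-155)) = 1/(14924/80211 + (-288 + (-155)² - 155*(4 - 155))) = 1/(14924/80211 + (-288 + 24025 - 155*(-151))) = 1/(14924/80211 + (-288 + 24025 + 23405)) = 1/(14924/80211 + 47142) = 1/(3781321886/80211) = 80211/3781321886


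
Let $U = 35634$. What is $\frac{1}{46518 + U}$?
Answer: $\frac{1}{82152} \approx 1.2173 \cdot 10^{-5}$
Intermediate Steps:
$\frac{1}{46518 + U} = \frac{1}{46518 + 35634} = \frac{1}{82152}$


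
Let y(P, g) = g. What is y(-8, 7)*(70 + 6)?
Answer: 532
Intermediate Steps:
y(-8, 7)*(70 + 6) = 7*(70 + 6) = 7*76 = 532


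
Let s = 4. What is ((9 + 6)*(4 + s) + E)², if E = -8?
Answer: 12544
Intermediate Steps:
((9 + 6)*(4 + s) + E)² = ((9 + 6)*(4 + 4) - 8)² = (15*8 - 8)² = (120 - 8)² = 112² = 12544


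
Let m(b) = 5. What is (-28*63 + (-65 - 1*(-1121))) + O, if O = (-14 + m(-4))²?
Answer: -627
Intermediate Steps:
O = 81 (O = (-14 + 5)² = (-9)² = 81)
(-28*63 + (-65 - 1*(-1121))) + O = (-28*63 + (-65 - 1*(-1121))) + 81 = (-1764 + (-65 + 1121)) + 81 = (-1764 + 1056) + 81 = -708 + 81 = -627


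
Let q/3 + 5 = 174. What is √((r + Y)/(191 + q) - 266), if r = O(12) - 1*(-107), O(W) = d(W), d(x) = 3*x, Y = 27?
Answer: I*√32369401/349 ≈ 16.302*I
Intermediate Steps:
q = 507 (q = -15 + 3*174 = -15 + 522 = 507)
O(W) = 3*W
r = 143 (r = 3*12 - 1*(-107) = 36 + 107 = 143)
√((r + Y)/(191 + q) - 266) = √((143 + 27)/(191 + 507) - 266) = √(170/698 - 266) = √(170*(1/698) - 266) = √(85/349 - 266) = √(-92749/349) = I*√32369401/349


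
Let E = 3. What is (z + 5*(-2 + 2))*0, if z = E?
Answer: 0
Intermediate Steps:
z = 3
(z + 5*(-2 + 2))*0 = (3 + 5*(-2 + 2))*0 = (3 + 5*0)*0 = (3 + 0)*0 = 3*0 = 0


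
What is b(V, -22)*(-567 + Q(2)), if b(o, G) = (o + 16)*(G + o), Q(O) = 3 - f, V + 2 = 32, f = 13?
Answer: -212336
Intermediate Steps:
V = 30 (V = -2 + 32 = 30)
Q(O) = -10 (Q(O) = 3 - 1*13 = 3 - 13 = -10)
b(o, G) = (16 + o)*(G + o)
b(V, -22)*(-567 + Q(2)) = (30**2 + 16*(-22) + 16*30 - 22*30)*(-567 - 10) = (900 - 352 + 480 - 660)*(-577) = 368*(-577) = -212336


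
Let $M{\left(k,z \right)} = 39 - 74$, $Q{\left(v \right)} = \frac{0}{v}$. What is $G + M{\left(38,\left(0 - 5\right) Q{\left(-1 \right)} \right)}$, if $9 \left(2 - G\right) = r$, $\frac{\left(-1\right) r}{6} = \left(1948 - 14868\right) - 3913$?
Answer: $-11255$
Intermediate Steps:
$Q{\left(v \right)} = 0$
$M{\left(k,z \right)} = -35$ ($M{\left(k,z \right)} = 39 - 74 = -35$)
$r = 100998$ ($r = - 6 \left(\left(1948 - 14868\right) - 3913\right) = - 6 \left(-12920 - 3913\right) = \left(-6\right) \left(-16833\right) = 100998$)
$G = -11220$ ($G = 2 - 11222 = -11220$)
$G + M{\left(38,\left(0 - 5\right) Q{\left(-1 \right)} \right)} = -11220 - 35 = -11255$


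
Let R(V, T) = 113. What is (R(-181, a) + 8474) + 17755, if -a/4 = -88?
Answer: 26342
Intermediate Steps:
a = 352 (a = -4*(-88) = 352)
(R(-181, a) + 8474) + 17755 = (113 + 8474) + 17755 = 8587 + 17755 = 26342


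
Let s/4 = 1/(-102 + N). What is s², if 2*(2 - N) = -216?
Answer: ¼ ≈ 0.25000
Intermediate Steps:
N = 110 (N = 2 - ½*(-216) = 2 + 108 = 110)
s = ½ (s = 4/(-102 + 110) = 4/8 = 4*(⅛) = ½ ≈ 0.50000)
s² = (½)² = ¼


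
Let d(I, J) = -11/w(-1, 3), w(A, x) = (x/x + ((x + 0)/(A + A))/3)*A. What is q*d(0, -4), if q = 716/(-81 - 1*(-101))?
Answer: 3938/5 ≈ 787.60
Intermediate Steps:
w(A, x) = A*(1 + x/(6*A)) (w(A, x) = (1 + (x/((2*A)))*(1/3))*A = (1 + (x*(1/(2*A)))*(1/3))*A = (1 + (x/(2*A))*(1/3))*A = (1 + x/(6*A))*A = A*(1 + x/(6*A)))
d(I, J) = 22 (d(I, J) = -11/(-1 + (1/6)*3) = -11/(-1 + 1/2) = -11/(-1/2) = -11*(-2) = 22)
q = 179/5 (q = 716/(-81 + 101) = 716/20 = 716*(1/20) = 179/5 ≈ 35.800)
q*d(0, -4) = (179/5)*22 = 3938/5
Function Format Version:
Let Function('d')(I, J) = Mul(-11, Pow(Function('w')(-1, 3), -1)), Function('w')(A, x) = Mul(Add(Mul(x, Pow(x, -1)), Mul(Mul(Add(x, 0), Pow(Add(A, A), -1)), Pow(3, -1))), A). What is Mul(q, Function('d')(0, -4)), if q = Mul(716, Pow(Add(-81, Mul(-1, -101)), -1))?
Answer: Rational(3938, 5) ≈ 787.60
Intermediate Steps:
Function('w')(A, x) = Mul(A, Add(1, Mul(Rational(1, 6), x, Pow(A, -1)))) (Function('w')(A, x) = Mul(Add(1, Mul(Mul(x, Pow(Mul(2, A), -1)), Rational(1, 3))), A) = Mul(Add(1, Mul(Mul(x, Mul(Rational(1, 2), Pow(A, -1))), Rational(1, 3))), A) = Mul(Add(1, Mul(Mul(Rational(1, 2), x, Pow(A, -1)), Rational(1, 3))), A) = Mul(Add(1, Mul(Rational(1, 6), x, Pow(A, -1))), A) = Mul(A, Add(1, Mul(Rational(1, 6), x, Pow(A, -1)))))
Function('d')(I, J) = 22 (Function('d')(I, J) = Mul(-11, Pow(Add(-1, Mul(Rational(1, 6), 3)), -1)) = Mul(-11, Pow(Add(-1, Rational(1, 2)), -1)) = Mul(-11, Pow(Rational(-1, 2), -1)) = Mul(-11, -2) = 22)
q = Rational(179, 5) (q = Mul(716, Pow(Add(-81, 101), -1)) = Mul(716, Pow(20, -1)) = Mul(716, Rational(1, 20)) = Rational(179, 5) ≈ 35.800)
Mul(q, Function('d')(0, -4)) = Mul(Rational(179, 5), 22) = Rational(3938, 5)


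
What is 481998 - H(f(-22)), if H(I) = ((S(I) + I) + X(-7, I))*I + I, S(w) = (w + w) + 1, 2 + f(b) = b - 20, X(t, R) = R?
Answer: 474342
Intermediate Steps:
f(b) = -22 + b (f(b) = -2 + (b - 20) = -2 + (-20 + b) = -22 + b)
S(w) = 1 + 2*w (S(w) = 2*w + 1 = 1 + 2*w)
H(I) = I + I*(1 + 4*I) (H(I) = (((1 + 2*I) + I) + I)*I + I = ((1 + 3*I) + I)*I + I = (1 + 4*I)*I + I = I*(1 + 4*I) + I = I + I*(1 + 4*I))
481998 - H(f(-22)) = 481998 - 2*(-22 - 22)*(1 + 2*(-22 - 22)) = 481998 - 2*(-44)*(1 + 2*(-44)) = 481998 - 2*(-44)*(1 - 88) = 481998 - 2*(-44)*(-87) = 481998 - 1*7656 = 481998 - 7656 = 474342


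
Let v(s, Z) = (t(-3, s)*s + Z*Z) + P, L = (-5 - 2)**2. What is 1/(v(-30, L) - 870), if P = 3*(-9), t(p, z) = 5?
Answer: 1/1354 ≈ 0.00073855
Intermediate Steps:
L = 49 (L = (-7)**2 = 49)
P = -27
v(s, Z) = -27 + Z**2 + 5*s (v(s, Z) = (5*s + Z*Z) - 27 = (5*s + Z**2) - 27 = (Z**2 + 5*s) - 27 = -27 + Z**2 + 5*s)
1/(v(-30, L) - 870) = 1/((-27 + 49**2 + 5*(-30)) - 870) = 1/((-27 + 2401 - 150) - 870) = 1/(2224 - 870) = 1/1354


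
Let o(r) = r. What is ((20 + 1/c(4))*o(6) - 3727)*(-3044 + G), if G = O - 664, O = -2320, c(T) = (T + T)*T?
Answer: 86967463/4 ≈ 2.1742e+7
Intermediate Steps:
c(T) = 2*T² (c(T) = (2*T)*T = 2*T²)
G = -2984 (G = -2320 - 664 = -2984)
((20 + 1/c(4))*o(6) - 3727)*(-3044 + G) = ((20 + 1/(2*4²))*6 - 3727)*(-3044 - 2984) = ((20 + 1/(2*16))*6 - 3727)*(-6028) = ((20 + 1/32)*6 - 3727)*(-6028) = ((641/32)*6 - 3727)*(-6028) = (1923/16 - 3727)*(-6028) = -57709/16*(-6028) = 86967463/4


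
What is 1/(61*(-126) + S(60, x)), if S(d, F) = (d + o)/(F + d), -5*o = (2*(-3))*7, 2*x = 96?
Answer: -30/230561 ≈ -0.00013012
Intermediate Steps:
x = 48 (x = (1/2)*96 = 48)
o = 42/5 (o = -2*(-3)*7/5 = -(-6)*7/5 = -1/5*(-42) = 42/5 ≈ 8.4000)
S(d, F) = (42/5 + d)/(F + d) (S(d, F) = (d + 42/5)/(F + d) = (42/5 + d)/(F + d))
1/(61*(-126) + S(60, x)) = 1/(61*(-126) + (42/5 + 60)/(48 + 60)) = 1/(-7686 + (342/5)/108) = 1/(-7686 + (1/108)*(342/5)) = 1/(-7686 + 19/30) = 1/(-230561/30) = -30/230561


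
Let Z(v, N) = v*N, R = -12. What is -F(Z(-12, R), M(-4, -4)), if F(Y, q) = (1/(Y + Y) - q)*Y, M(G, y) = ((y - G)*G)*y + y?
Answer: -1153/2 ≈ -576.50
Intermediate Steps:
Z(v, N) = N*v
M(G, y) = y + G*y*(y - G) (M(G, y) = (G*(y - G))*y + y = G*y*(y - G) + y = y + G*y*(y - G))
F(Y, q) = Y*(1/(2*Y) - q) (F(Y, q) = (1/(2*Y) - q)*Y = Y*(1/(2*Y) - q))
-F(Z(-12, R), M(-4, -4)) = -(½ - (-12*(-12))*(-4*(1 - 1*(-4)² - 4*(-4)))) = -(½ - 1*144*(-4*(1 - 1*16 + 16))) = -(½ - 1*144*(-4*(1 - 16 + 16))) = -(½ - 1*144*(-4*1)) = -(½ - 1*144*(-4)) = -(½ + 576) = -1*1153/2 = -1153/2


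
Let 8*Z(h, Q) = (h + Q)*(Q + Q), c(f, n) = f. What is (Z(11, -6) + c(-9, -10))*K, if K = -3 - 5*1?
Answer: 132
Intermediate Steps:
Z(h, Q) = Q*(Q + h)/4 (Z(h, Q) = ((h + Q)*(Q + Q))/8 = ((Q + h)*(2*Q))/8 = (2*Q*(Q + h))/8 = Q*(Q + h)/4)
K = -8 (K = -3 - 5 = -8)
(Z(11, -6) + c(-9, -10))*K = ((¼)*(-6)*(-6 + 11) - 9)*(-8) = ((¼)*(-6)*5 - 9)*(-8) = (-15/2 - 9)*(-8) = -33/2*(-8) = 132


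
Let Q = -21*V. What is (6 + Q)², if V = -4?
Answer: 8100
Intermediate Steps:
Q = 84 (Q = -21*(-4) = 84)
(6 + Q)² = (6 + 84)² = 90² = 8100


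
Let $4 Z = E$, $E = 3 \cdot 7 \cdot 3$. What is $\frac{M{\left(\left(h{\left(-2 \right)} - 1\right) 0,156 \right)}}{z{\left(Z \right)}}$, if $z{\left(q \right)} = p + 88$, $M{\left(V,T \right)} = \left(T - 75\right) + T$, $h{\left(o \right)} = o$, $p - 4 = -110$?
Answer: $- \frac{79}{6} \approx -13.167$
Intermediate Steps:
$p = -106$ ($p = 4 - 110 = -106$)
$E = 63$ ($E = 21 \cdot 3 = 63$)
$M{\left(V,T \right)} = -75 + 2 T$ ($M{\left(V,T \right)} = \left(-75 + T\right) + T = -75 + 2 T$)
$Z = \frac{63}{4}$ ($Z = \frac{1}{4} \cdot 63 = \frac{63}{4} \approx 15.75$)
$z{\left(q \right)} = -18$ ($z{\left(q \right)} = -106 + 88 = -18$)
$\frac{M{\left(\left(h{\left(-2 \right)} - 1\right) 0,156 \right)}}{z{\left(Z \right)}} = \frac{-75 + 2 \cdot 156}{-18} = \left(-75 + 312\right) \left(- \frac{1}{18}\right) = 237 \left(- \frac{1}{18}\right) = - \frac{79}{6}$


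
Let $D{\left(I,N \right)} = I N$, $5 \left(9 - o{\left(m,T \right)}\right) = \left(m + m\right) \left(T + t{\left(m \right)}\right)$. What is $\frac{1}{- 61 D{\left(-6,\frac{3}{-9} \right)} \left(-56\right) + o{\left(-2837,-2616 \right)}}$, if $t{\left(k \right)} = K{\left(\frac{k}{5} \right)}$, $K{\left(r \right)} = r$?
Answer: $- \frac{25}{90142033} \approx -2.7734 \cdot 10^{-7}$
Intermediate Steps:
$t{\left(k \right)} = \frac{k}{5}$
$o{\left(m,T \right)} = 9 - \frac{2 m \left(T + \frac{m}{5}\right)}{5}$ ($o{\left(m,T \right)} = 9 - \frac{\left(m + m\right) \left(T + \frac{m}{5}\right)}{5} = 9 - \frac{2 m \left(T + \frac{m}{5}\right)}{5}$)
$\frac{1}{- 61 D{\left(-6,\frac{3}{-9} \right)} \left(-56\right) + o{\left(-2837,-2616 \right)}} = \frac{1}{- 61 \left(- 6 \frac{3}{-9}\right) \left(-56\right) - \left(-9 + \frac{14843184}{5} + \frac{16097138}{25}\right)} = \frac{1}{- 61 \left(- 6 \cdot 3 \left(- \frac{1}{9}\right)\right) \left(-56\right) - \frac{90312833}{25}} = \frac{1}{- 61 \left(\left(-6\right) \left(- \frac{1}{3}\right)\right) \left(-56\right) - \frac{90312833}{25}} = \frac{1}{\left(-61\right) 2 \left(-56\right) - \frac{90312833}{25}} = \frac{1}{\left(-122\right) \left(-56\right) - \frac{90312833}{25}} = \frac{1}{6832 - \frac{90312833}{25}} = \frac{1}{- \frac{90142033}{25}} = - \frac{25}{90142033}$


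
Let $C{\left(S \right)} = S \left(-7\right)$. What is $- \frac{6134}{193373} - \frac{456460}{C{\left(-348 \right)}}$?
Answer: $- \frac{761051569}{4060833} \approx -187.41$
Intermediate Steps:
$C{\left(S \right)} = - 7 S$
$- \frac{6134}{193373} - \frac{456460}{C{\left(-348 \right)}} = - \frac{6134}{193373} - \frac{456460}{\left(-7\right) \left(-348\right)} = \left(-6134\right) \frac{1}{193373} - \frac{456460}{2436} = - \frac{6134}{193373} - \frac{3935}{21} = - \frac{761051569}{4060833}$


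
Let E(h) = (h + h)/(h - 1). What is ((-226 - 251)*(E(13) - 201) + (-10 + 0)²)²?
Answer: 36057072769/4 ≈ 9.0143e+9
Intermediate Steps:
E(h) = 2*h/(-1 + h) (E(h) = (2*h)/(-1 + h) = 2*h/(-1 + h))
((-226 - 251)*(E(13) - 201) + (-10 + 0)²)² = ((-226 - 251)*(2*13/(-1 + 13) - 201) + (-10 + 0)²)² = (-477*(2*13/12 - 201) + (-10)²)² = (-477*(2*13*(1/12) - 201) + 100)² = (-477*(13/6 - 201) + 100)² = (-477*(-1193/6) + 100)² = (189687/2 + 100)² = (189887/2)² = 36057072769/4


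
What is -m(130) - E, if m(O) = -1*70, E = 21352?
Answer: -21282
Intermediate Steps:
m(O) = -70
-m(130) - E = -1*(-70) - 1*21352 = 70 - 21352 = -21282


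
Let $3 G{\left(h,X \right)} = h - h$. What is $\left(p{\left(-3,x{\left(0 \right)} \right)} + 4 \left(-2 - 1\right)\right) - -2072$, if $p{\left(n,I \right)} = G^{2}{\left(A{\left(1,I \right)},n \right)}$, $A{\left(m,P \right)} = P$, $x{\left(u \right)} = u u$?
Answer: $2060$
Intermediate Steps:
$x{\left(u \right)} = u^{2}$
$G{\left(h,X \right)} = 0$ ($G{\left(h,X \right)} = \frac{h - h}{3} = \frac{1}{3} \cdot 0 = 0$)
$p{\left(n,I \right)} = 0$ ($p{\left(n,I \right)} = 0^{2} = 0$)
$\left(p{\left(-3,x{\left(0 \right)} \right)} + 4 \left(-2 - 1\right)\right) - -2072 = \left(0 + 4 \left(-2 - 1\right)\right) - -2072 = \left(0 + 4 \left(-3\right)\right) + 2072 = \left(0 - 12\right) + 2072 = -12 + 2072 = 2060$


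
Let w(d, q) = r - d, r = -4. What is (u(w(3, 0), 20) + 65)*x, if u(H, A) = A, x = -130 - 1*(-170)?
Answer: 3400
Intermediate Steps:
w(d, q) = -4 - d
x = 40 (x = -130 + 170 = 40)
(u(w(3, 0), 20) + 65)*x = (20 + 65)*40 = 85*40 = 3400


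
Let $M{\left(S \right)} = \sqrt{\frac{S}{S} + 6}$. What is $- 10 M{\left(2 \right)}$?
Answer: $- 10 \sqrt{7} \approx -26.458$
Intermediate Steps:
$M{\left(S \right)} = \sqrt{7}$ ($M{\left(S \right)} = \sqrt{1 + 6} = \sqrt{7}$)
$- 10 M{\left(2 \right)} = - 10 \sqrt{7}$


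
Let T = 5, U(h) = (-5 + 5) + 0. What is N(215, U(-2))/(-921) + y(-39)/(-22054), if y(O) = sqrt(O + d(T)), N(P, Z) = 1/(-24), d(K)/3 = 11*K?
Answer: 1/22104 - 3*sqrt(14)/22054 ≈ -0.00046374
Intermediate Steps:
U(h) = 0 (U(h) = 0 + 0 = 0)
d(K) = 33*K (d(K) = 3*(11*K) = 33*K)
N(P, Z) = -1/24
y(O) = sqrt(165 + O) (y(O) = sqrt(O + 33*5) = sqrt(O + 165) = sqrt(165 + O))
N(215, U(-2))/(-921) + y(-39)/(-22054) = -1/24/(-921) + sqrt(165 - 39)/(-22054) = -1/24*(-1/921) + sqrt(126)*(-1/22054) = 1/22104 + (3*sqrt(14))*(-1/22054) = 1/22104 - 3*sqrt(14)/22054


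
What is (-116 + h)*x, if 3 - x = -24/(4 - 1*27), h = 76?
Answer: -1800/23 ≈ -78.261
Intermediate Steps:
x = 45/23 (x = 3 - (-24)/(4 - 1*27) = 3 - (-24)/(4 - 27) = 3 - (-24)/(-23) = 3 - (-24)*(-1)/23 = 3 - 1*24/23 = 3 - 24/23 = 45/23 ≈ 1.9565)
(-116 + h)*x = (-116 + 76)*(45/23) = -40*45/23 = -1800/23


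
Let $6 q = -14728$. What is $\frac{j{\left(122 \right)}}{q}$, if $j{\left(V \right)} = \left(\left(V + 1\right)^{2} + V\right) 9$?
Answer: $- \frac{411777}{7364} \approx -55.918$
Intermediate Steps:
$q = - \frac{7364}{3}$ ($q = \frac{1}{6} \left(-14728\right) = - \frac{7364}{3} \approx -2454.7$)
$j{\left(V \right)} = 9 V + 9 \left(1 + V\right)^{2}$ ($j{\left(V \right)} = \left(\left(1 + V\right)^{2} + V\right) 9 = \left(V + \left(1 + V\right)^{2}\right) 9 = 9 V + 9 \left(1 + V\right)^{2}$)
$\frac{j{\left(122 \right)}}{q} = \frac{9 \cdot 122 + 9 \left(1 + 122\right)^{2}}{- \frac{7364}{3}} = \left(1098 + 9 \cdot 123^{2}\right) \left(- \frac{3}{7364}\right) = \left(1098 + 9 \cdot 15129\right) \left(- \frac{3}{7364}\right) = \left(1098 + 136161\right) \left(- \frac{3}{7364}\right) = 137259 \left(- \frac{3}{7364}\right) = - \frac{411777}{7364}$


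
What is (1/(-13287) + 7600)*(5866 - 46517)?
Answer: -4104986720549/13287 ≈ -3.0895e+8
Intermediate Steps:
(1/(-13287) + 7600)*(5866 - 46517) = (-1/13287 + 7600)*(-40651) = (100981199/13287)*(-40651) = -4104986720549/13287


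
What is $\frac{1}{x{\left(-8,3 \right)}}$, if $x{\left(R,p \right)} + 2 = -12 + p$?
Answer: $- \frac{1}{11} \approx -0.090909$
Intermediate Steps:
$x{\left(R,p \right)} = -14 + p$ ($x{\left(R,p \right)} = -2 + \left(-12 + p\right) = -14 + p$)
$\frac{1}{x{\left(-8,3 \right)}} = \frac{1}{-14 + 3} = \frac{1}{-11} = - \frac{1}{11}$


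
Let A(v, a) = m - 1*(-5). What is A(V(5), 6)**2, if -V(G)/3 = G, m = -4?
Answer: 1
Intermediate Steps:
V(G) = -3*G
A(v, a) = 1 (A(v, a) = -4 - 1*(-5) = -4 + 5 = 1)
A(V(5), 6)**2 = 1**2 = 1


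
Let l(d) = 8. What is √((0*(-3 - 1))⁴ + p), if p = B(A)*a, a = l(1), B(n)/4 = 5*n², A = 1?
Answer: 4*√10 ≈ 12.649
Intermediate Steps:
B(n) = 20*n² (B(n) = 4*(5*n²) = 20*n²)
a = 8
p = 160 (p = (20*1²)*8 = (20*1)*8 = 20*8 = 160)
√((0*(-3 - 1))⁴ + p) = √((0*(-3 - 1))⁴ + 160) = √((0*(-4))⁴ + 160) = √(0⁴ + 160) = √(0 + 160) = √160 = 4*√10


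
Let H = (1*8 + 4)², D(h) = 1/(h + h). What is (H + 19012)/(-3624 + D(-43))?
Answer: -1647416/311665 ≈ -5.2859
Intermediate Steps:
D(h) = 1/(2*h)
H = 144 (H = (8 + 4)² = 12² = 144)
(H + 19012)/(-3624 + D(-43)) = (144 + 19012)/(-3624 + (½)/(-43)) = 19156/(-3624 + (½)*(-1/43)) = 19156/(-3624 - 1/86) = 19156/(-311665/86) = 19156*(-86/311665) = -1647416/311665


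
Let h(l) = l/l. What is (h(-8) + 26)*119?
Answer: 3213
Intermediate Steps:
h(l) = 1
(h(-8) + 26)*119 = (1 + 26)*119 = 27*119 = 3213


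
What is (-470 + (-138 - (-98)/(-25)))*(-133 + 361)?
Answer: -3487944/25 ≈ -1.3952e+5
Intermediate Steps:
(-470 + (-138 - (-98)/(-25)))*(-133 + 361) = (-470 + (-138 - (-98)*(-1)/25))*228 = (-470 + (-138 - 1*98/25))*228 = (-470 + (-138 - 98/25))*228 = (-470 - 3548/25)*228 = -15298/25*228 = -3487944/25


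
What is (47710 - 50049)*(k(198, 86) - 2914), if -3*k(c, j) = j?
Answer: 20648692/3 ≈ 6.8829e+6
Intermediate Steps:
k(c, j) = -j/3
(47710 - 50049)*(k(198, 86) - 2914) = (47710 - 50049)*(-⅓*86 - 2914) = -2339*(-86/3 - 2914) = -2339*(-8828/3) = 20648692/3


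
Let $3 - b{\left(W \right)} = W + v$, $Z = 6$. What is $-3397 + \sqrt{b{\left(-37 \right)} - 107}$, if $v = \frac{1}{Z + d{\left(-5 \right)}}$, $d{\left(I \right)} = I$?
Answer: $-3397 + 2 i \sqrt{17} \approx -3397.0 + 8.2462 i$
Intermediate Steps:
$v = 1$ ($v = \frac{1}{6 - 5} = 1^{-1} = 1$)
$b{\left(W \right)} = 2 - W$ ($b{\left(W \right)} = 3 - \left(W + 1\right) = 3 - \left(1 + W\right) = 2 - W$)
$-3397 + \sqrt{b{\left(-37 \right)} - 107} = -3397 + \sqrt{\left(2 - -37\right) - 107} = -3397 + \sqrt{\left(2 + 37\right) - 107} = -3397 + \sqrt{39 - 107} = -3397 + \sqrt{-68} = -3397 + 2 i \sqrt{17}$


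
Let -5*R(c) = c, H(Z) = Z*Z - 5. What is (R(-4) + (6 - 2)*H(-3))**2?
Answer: 7056/25 ≈ 282.24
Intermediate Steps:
H(Z) = -5 + Z**2 (H(Z) = Z**2 - 5 = -5 + Z**2)
R(c) = -c/5
(R(-4) + (6 - 2)*H(-3))**2 = (-1/5*(-4) + (6 - 2)*(-5 + (-3)**2))**2 = (4/5 + 4*(-5 + 9))**2 = (4/5 + 4*4)**2 = (4/5 + 16)**2 = (84/5)**2 = 7056/25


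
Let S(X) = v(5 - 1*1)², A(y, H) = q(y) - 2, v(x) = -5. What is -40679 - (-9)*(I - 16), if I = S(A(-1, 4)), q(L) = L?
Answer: -40598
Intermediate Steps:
A(y, H) = -2 + y (A(y, H) = y - 2 = -2 + y)
S(X) = 25 (S(X) = (-5)² = 25)
I = 25
-40679 - (-9)*(I - 16) = -40679 - (-9)*(25 - 16) = -40679 - (-9)*9 = -40679 - 1*(-81) = -40679 + 81 = -40598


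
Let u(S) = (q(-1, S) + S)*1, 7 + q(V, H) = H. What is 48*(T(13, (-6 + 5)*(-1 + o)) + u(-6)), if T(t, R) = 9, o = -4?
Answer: -480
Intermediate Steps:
q(V, H) = -7 + H
u(S) = -7 + 2*S (u(S) = ((-7 + S) + S)*1 = (-7 + 2*S)*1 = -7 + 2*S)
48*(T(13, (-6 + 5)*(-1 + o)) + u(-6)) = 48*(9 + (-7 + 2*(-6))) = 48*(9 + (-7 - 12)) = 48*(9 - 19) = 48*(-10) = -480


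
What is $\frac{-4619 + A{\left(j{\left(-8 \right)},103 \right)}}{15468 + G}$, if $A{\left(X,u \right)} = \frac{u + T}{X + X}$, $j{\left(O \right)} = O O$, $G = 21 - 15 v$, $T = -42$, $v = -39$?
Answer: $- \frac{197057}{685824} \approx -0.28733$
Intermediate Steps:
$G = 606$ ($G = 21 - -585 = 21 + 585 = 606$)
$j{\left(O \right)} = O^{2}$
$A{\left(X,u \right)} = \frac{-42 + u}{2 X}$ ($A{\left(X,u \right)} = \frac{u - 42}{X + X} = \frac{-42 + u}{2 X}$)
$\frac{-4619 + A{\left(j{\left(-8 \right)},103 \right)}}{15468 + G} = \frac{-4619 + \frac{-42 + 103}{2 \left(-8\right)^{2}}}{15468 + 606} = \frac{-4619 + \frac{1}{2} \cdot \frac{1}{64} \cdot 61}{16074} = \left(-4619 + \frac{1}{2} \cdot \frac{1}{64} \cdot 61\right) \frac{1}{16074} = \left(-4619 + \frac{61}{128}\right) \frac{1}{16074} = \left(- \frac{591171}{128}\right) \frac{1}{16074} = - \frac{197057}{685824}$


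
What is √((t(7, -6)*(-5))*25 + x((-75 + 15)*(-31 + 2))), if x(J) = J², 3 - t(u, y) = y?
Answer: 15*√13451 ≈ 1739.7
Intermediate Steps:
t(u, y) = 3 - y
√((t(7, -6)*(-5))*25 + x((-75 + 15)*(-31 + 2))) = √(((3 - 1*(-6))*(-5))*25 + ((-75 + 15)*(-31 + 2))²) = √(((3 + 6)*(-5))*25 + (-60*(-29))²) = √((9*(-5))*25 + 1740²) = √(-45*25 + 3027600) = √(-1125 + 3027600) = √3026475 = 15*√13451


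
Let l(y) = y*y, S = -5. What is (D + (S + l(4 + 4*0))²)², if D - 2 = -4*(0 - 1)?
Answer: 16129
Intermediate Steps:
D = 6 (D = 2 - 4*(0 - 1) = 2 - 4*(-1) = 2 + 4 = 6)
l(y) = y²
(D + (S + l(4 + 4*0))²)² = (6 + (-5 + (4 + 4*0)²)²)² = (6 + (-5 + (4 + 0)²)²)² = (6 + (-5 + 4²)²)² = (6 + (-5 + 16)²)² = (6 + 11²)² = (6 + 121)² = 127² = 16129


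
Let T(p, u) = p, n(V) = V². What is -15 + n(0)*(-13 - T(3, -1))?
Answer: -15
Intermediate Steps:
-15 + n(0)*(-13 - T(3, -1)) = -15 + 0²*(-13 - 1*3) = -15 + 0*(-13 - 3) = -15 + 0*(-16) = -15 + 0 = -15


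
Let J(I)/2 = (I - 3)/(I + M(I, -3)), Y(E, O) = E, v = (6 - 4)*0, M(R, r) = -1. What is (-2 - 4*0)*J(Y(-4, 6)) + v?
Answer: -28/5 ≈ -5.6000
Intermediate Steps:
v = 0 (v = 2*0 = 0)
J(I) = 2*(-3 + I)/(-1 + I) (J(I) = 2*((I - 3)/(I - 1)) = 2*((-3 + I)/(-1 + I)) = 2*(-3 + I)/(-1 + I))
(-2 - 4*0)*J(Y(-4, 6)) + v = (-2 - 4*0)*(2*(-3 - 4)/(-1 - 4)) + 0 = (-2 + 0)*(2*(-7)/(-5)) + 0 = -4*(-1)*(-7)/5 + 0 = -2*14/5 + 0 = -28/5 + 0 = -28/5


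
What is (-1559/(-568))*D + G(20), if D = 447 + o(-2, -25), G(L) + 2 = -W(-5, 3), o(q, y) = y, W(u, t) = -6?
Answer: 330085/284 ≈ 1162.3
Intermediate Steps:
G(L) = 4 (G(L) = -2 - 1*(-6) = -2 + 6 = 4)
D = 422 (D = 447 - 25 = 422)
(-1559/(-568))*D + G(20) = -1559/(-568)*422 + 4 = -1559*(-1/568)*422 + 4 = (1559/568)*422 + 4 = 328949/284 + 4 = 330085/284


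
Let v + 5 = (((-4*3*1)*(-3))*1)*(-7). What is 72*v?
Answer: -18504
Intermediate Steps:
v = -257 (v = -5 + (((-4*3*1)*(-3))*1)*(-7) = -5 + ((-12*1*(-3))*1)*(-7) = -5 + (-12*(-3)*1)*(-7) = -5 + (36*1)*(-7) = -5 + 36*(-7) = -5 - 252 = -257)
72*v = 72*(-257) = -18504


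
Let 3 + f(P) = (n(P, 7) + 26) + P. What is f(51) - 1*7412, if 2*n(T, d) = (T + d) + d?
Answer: -14611/2 ≈ -7305.5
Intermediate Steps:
n(T, d) = d + T/2 (n(T, d) = ((T + d) + d)/2 = (T + 2*d)/2 = d + T/2)
f(P) = 30 + 3*P/2 (f(P) = -3 + (((7 + P/2) + 26) + P) = -3 + ((33 + P/2) + P) = -3 + (33 + 3*P/2) = 30 + 3*P/2)
f(51) - 1*7412 = (30 + (3/2)*51) - 1*7412 = (30 + 153/2) - 7412 = 213/2 - 7412 = -14611/2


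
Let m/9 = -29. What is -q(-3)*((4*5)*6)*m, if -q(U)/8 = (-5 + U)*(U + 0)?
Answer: -6013440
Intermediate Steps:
m = -261 (m = 9*(-29) = -261)
q(U) = -8*U*(-5 + U) (q(U) = -8*(-5 + U)*(U + 0) = -8*(-5 + U)*U = -8*U*(-5 + U))
-q(-3)*((4*5)*6)*m = -(8*(-3)*(5 - 1*(-3)))*((4*5)*6)*(-261) = -(8*(-3)*(5 + 3))*(20*6)*(-261) = -(8*(-3)*8)*120*(-261) = -(-192*120)*(-261) = -(-23040)*(-261) = -1*6013440 = -6013440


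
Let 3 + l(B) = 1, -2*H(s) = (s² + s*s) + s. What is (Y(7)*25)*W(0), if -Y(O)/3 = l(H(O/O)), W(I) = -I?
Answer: 0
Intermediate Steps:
H(s) = -s² - s/2 (H(s) = -((s² + s*s) + s)/2 = -((s² + s²) + s)/2 = -(2*s² + s)/2 = -(s + 2*s²)/2 = -s² - s/2)
l(B) = -2 (l(B) = -3 + 1 = -2)
Y(O) = 6 (Y(O) = -3*(-2) = 6)
(Y(7)*25)*W(0) = (6*25)*(-1*0) = 150*0 = 0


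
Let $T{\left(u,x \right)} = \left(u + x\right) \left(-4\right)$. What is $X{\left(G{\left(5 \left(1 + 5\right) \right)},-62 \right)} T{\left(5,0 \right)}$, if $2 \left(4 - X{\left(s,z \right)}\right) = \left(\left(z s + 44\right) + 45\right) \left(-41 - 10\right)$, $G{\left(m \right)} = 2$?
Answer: $17770$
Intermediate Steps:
$T{\left(u,x \right)} = - 4 u - 4 x$
$X{\left(s,z \right)} = \frac{4547}{2} + \frac{51 s z}{2}$ ($X{\left(s,z \right)} = 4 - \frac{\left(\left(z s + 44\right) + 45\right) \left(-41 - 10\right)}{2} = 4 - \frac{\left(\left(s z + 44\right) + 45\right) \left(-51\right)}{2} = 4 - \frac{\left(\left(44 + s z\right) + 45\right) \left(-51\right)}{2} = 4 - \frac{\left(89 + s z\right) \left(-51\right)}{2} = 4 - \frac{-4539 - 51 s z}{2} = 4 + \left(\frac{4539}{2} + \frac{51 s z}{2}\right) = \frac{4547}{2} + \frac{51 s z}{2}$)
$X{\left(G{\left(5 \left(1 + 5\right) \right)},-62 \right)} T{\left(5,0 \right)} = \left(\frac{4547}{2} + \frac{51}{2} \cdot 2 \left(-62\right)\right) \left(\left(-4\right) 5 - 0\right) = \left(\frac{4547}{2} - 3162\right) \left(-20 + 0\right) = \left(- \frac{1777}{2}\right) \left(-20\right) = 17770$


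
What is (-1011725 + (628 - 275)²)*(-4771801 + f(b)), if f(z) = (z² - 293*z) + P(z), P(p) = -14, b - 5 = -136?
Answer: 4183879464436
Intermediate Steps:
b = -131 (b = 5 - 136 = -131)
f(z) = -14 + z² - 293*z (f(z) = (z² - 293*z) - 14 = -14 + z² - 293*z)
(-1011725 + (628 - 275)²)*(-4771801 + f(b)) = (-1011725 + (628 - 275)²)*(-4771801 + (-14 + (-131)² - 293*(-131))) = (-1011725 + 353²)*(-4771801 + (-14 + 17161 + 38383)) = (-1011725 + 124609)*(-4771801 + 55530) = -887116*(-4716271) = 4183879464436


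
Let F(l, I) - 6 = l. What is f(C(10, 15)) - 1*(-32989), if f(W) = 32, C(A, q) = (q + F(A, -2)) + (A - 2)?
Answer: 33021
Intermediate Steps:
F(l, I) = 6 + l
C(A, q) = 4 + q + 2*A (C(A, q) = (q + (6 + A)) + (A - 2) = (6 + A + q) + (-2 + A) = 4 + q + 2*A)
f(C(10, 15)) - 1*(-32989) = 32 - 1*(-32989) = 32 + 32989 = 33021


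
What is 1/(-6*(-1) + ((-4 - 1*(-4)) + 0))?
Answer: ⅙ ≈ 0.16667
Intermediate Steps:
1/(-6*(-1) + ((-4 - 1*(-4)) + 0)) = 1/(6 + ((-4 + 4) + 0)) = 1/(6 + (0 + 0)) = 1/(6 + 0) = 1/6 = ⅙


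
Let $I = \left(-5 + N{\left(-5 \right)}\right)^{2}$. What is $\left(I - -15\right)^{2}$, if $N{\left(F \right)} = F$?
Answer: $13225$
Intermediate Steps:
$I = 100$ ($I = \left(-5 - 5\right)^{2} = \left(-10\right)^{2} = 100$)
$\left(I - -15\right)^{2} = \left(100 - -15\right)^{2} = \left(100 + 15\right)^{2} = 115^{2} = 13225$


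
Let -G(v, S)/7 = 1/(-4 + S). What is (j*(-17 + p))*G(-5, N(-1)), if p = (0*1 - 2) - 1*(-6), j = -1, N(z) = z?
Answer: 91/5 ≈ 18.200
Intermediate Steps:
p = 4 (p = (0 - 2) + 6 = -2 + 6 = 4)
G(v, S) = -7/(-4 + S)
(j*(-17 + p))*G(-5, N(-1)) = (-(-17 + 4))*(-7/(-4 - 1)) = (-1*(-13))*(-7/(-5)) = 13*(-7*(-⅕)) = 13*(7/5) = 91/5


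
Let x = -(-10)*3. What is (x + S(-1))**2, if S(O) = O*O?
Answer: 961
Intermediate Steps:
x = 30 (x = -2*(-15) = 30)
S(O) = O**2
(x + S(-1))**2 = (30 + (-1)**2)**2 = (30 + 1)**2 = 31**2 = 961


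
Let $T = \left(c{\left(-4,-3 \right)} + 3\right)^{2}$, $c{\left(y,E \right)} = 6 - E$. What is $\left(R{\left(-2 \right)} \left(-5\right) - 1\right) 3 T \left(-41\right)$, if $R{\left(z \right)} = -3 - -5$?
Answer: $194832$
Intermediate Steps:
$R{\left(z \right)} = 2$ ($R{\left(z \right)} = -3 + 5 = 2$)
$T = 144$ ($T = \left(\left(6 - -3\right) + 3\right)^{2} = \left(\left(6 + 3\right) + 3\right)^{2} = \left(9 + 3\right)^{2} = 12^{2} = 144$)
$\left(R{\left(-2 \right)} \left(-5\right) - 1\right) 3 T \left(-41\right) = \left(2 \left(-5\right) - 1\right) 3 \cdot 144 \left(-41\right) = \left(-10 - 1\right) 432 \left(-41\right) = \left(-11\right) 432 \left(-41\right) = \left(-4752\right) \left(-41\right) = 194832$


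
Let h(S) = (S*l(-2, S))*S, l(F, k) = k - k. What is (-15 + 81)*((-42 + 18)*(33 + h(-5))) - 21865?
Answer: -74137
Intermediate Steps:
l(F, k) = 0
h(S) = 0 (h(S) = (S*0)*S = 0*S = 0)
(-15 + 81)*((-42 + 18)*(33 + h(-5))) - 21865 = (-15 + 81)*((-42 + 18)*(33 + 0)) - 21865 = 66*(-24*33) - 21865 = 66*(-792) - 21865 = -52272 - 21865 = -74137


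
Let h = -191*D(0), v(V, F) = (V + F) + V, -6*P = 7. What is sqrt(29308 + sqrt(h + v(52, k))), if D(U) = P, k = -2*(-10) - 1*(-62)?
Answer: sqrt(1055088 + 6*sqrt(14718))/6 ≈ 171.25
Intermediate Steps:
P = -7/6 (P = -1/6*7 = -7/6 ≈ -1.1667)
k = 82 (k = 20 + 62 = 82)
v(V, F) = F + 2*V (v(V, F) = (F + V) + V = F + 2*V)
D(U) = -7/6
h = 1337/6 (h = -191*(-7/6) = 1337/6 ≈ 222.83)
sqrt(29308 + sqrt(h + v(52, k))) = sqrt(29308 + sqrt(1337/6 + (82 + 2*52))) = sqrt(29308 + sqrt(1337/6 + (82 + 104))) = sqrt(29308 + sqrt(1337/6 + 186)) = sqrt(29308 + sqrt(2453/6)) = sqrt(29308 + sqrt(14718)/6)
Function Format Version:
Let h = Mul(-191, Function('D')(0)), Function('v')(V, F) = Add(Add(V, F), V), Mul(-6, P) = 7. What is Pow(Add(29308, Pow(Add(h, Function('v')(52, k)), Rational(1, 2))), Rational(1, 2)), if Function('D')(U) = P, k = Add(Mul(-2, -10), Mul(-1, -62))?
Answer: Mul(Rational(1, 6), Pow(Add(1055088, Mul(6, Pow(14718, Rational(1, 2)))), Rational(1, 2))) ≈ 171.25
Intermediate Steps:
P = Rational(-7, 6) (P = Mul(Rational(-1, 6), 7) = Rational(-7, 6) ≈ -1.1667)
k = 82 (k = Add(20, 62) = 82)
Function('v')(V, F) = Add(F, Mul(2, V)) (Function('v')(V, F) = Add(Add(F, V), V) = Add(F, Mul(2, V)))
Function('D')(U) = Rational(-7, 6)
h = Rational(1337, 6) (h = Mul(-191, Rational(-7, 6)) = Rational(1337, 6) ≈ 222.83)
Pow(Add(29308, Pow(Add(h, Function('v')(52, k)), Rational(1, 2))), Rational(1, 2)) = Pow(Add(29308, Pow(Add(Rational(1337, 6), Add(82, Mul(2, 52))), Rational(1, 2))), Rational(1, 2)) = Pow(Add(29308, Pow(Add(Rational(1337, 6), Add(82, 104)), Rational(1, 2))), Rational(1, 2)) = Pow(Add(29308, Pow(Add(Rational(1337, 6), 186), Rational(1, 2))), Rational(1, 2)) = Pow(Add(29308, Pow(Rational(2453, 6), Rational(1, 2))), Rational(1, 2)) = Pow(Add(29308, Mul(Rational(1, 6), Pow(14718, Rational(1, 2)))), Rational(1, 2))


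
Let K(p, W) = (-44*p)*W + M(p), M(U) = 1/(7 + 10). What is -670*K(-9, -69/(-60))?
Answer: -5187676/17 ≈ -3.0516e+5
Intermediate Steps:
M(U) = 1/17
K(p, W) = 1/17 - 44*W*p (K(p, W) = (-44*p)*W + 1/17 = -44*W*p + 1/17 = 1/17 - 44*W*p)
-670*K(-9, -69/(-60)) = -670*(1/17 - 44*(-69/(-60))*(-9)) = -670*(1/17 - 44*(-69*(-1/60))*(-9)) = -670*(1/17 - 44*23/20*(-9)) = -670*(1/17 + 2277/5) = -670*38714/85 = -5187676/17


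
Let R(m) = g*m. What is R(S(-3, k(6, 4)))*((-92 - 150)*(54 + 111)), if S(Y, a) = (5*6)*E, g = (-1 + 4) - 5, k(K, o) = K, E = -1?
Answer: -2395800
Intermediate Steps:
g = -2 (g = 3 - 5 = -2)
S(Y, a) = -30 (S(Y, a) = (5*6)*(-1) = 30*(-1) = -30)
R(m) = -2*m
R(S(-3, k(6, 4)))*((-92 - 150)*(54 + 111)) = (-2*(-30))*((-92 - 150)*(54 + 111)) = 60*(-242*165) = 60*(-39930) = -2395800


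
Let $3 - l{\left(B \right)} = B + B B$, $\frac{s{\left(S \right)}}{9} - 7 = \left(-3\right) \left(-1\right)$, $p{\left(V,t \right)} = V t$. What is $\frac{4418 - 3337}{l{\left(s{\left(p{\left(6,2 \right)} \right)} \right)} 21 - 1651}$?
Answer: $- \frac{1081}{173578} \approx -0.0062277$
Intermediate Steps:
$s{\left(S \right)} = 90$ ($s{\left(S \right)} = 63 + 9 \left(\left(-3\right) \left(-1\right)\right) = 63 + 9 \cdot 3 = 63 + 27 = 90$)
$l{\left(B \right)} = 3 - B - B^{2}$ ($l{\left(B \right)} = 3 - \left(B + B B\right) = 3 - \left(B + B^{2}\right) = 3 - B - B^{2}$)
$\frac{4418 - 3337}{l{\left(s{\left(p{\left(6,2 \right)} \right)} \right)} 21 - 1651} = \frac{4418 - 3337}{\left(3 - 90 - 90^{2}\right) 21 - 1651} = \frac{1081}{\left(3 - 90 - 8100\right) 21 - 1651} = \frac{1081}{\left(-8187\right) 21 - 1651} = \frac{1081}{-171927 - 1651} = \frac{1081}{-173578} = 1081 \left(- \frac{1}{173578}\right) = - \frac{1081}{173578}$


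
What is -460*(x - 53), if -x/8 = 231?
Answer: 874460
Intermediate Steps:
x = -1848 (x = -8*231 = -1848)
-460*(x - 53) = -460*(-1848 - 53) = -460*(-1901) = 874460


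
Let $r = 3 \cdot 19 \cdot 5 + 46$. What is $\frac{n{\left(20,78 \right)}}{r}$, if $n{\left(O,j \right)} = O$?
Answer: $\frac{20}{331} \approx 0.060423$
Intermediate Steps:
$r = 331$ ($r = 57 \cdot 5 + 46 = 285 + 46 = 331$)
$\frac{n{\left(20,78 \right)}}{r} = \frac{20}{331}$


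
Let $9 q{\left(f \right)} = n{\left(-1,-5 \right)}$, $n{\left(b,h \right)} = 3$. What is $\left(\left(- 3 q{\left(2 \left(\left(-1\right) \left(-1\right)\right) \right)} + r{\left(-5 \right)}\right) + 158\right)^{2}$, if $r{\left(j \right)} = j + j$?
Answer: $21609$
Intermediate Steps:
$q{\left(f \right)} = \frac{1}{3}$ ($q{\left(f \right)} = \frac{1}{9} \cdot 3 = \frac{1}{3}$)
$r{\left(j \right)} = 2 j$
$\left(\left(- 3 q{\left(2 \left(\left(-1\right) \left(-1\right)\right) \right)} + r{\left(-5 \right)}\right) + 158\right)^{2} = \left(\left(\left(-3\right) \frac{1}{3} + 2 \left(-5\right)\right) + 158\right)^{2} = \left(\left(-1 - 10\right) + 158\right)^{2} = \left(-11 + 158\right)^{2} = 147^{2} = 21609$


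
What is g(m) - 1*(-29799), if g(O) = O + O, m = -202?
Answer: 29395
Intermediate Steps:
g(O) = 2*O
g(m) - 1*(-29799) = 2*(-202) - 1*(-29799) = -404 + 29799 = 29395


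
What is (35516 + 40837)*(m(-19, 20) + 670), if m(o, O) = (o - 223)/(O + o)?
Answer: 32679084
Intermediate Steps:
m(o, O) = (-223 + o)/(O + o)
(35516 + 40837)*(m(-19, 20) + 670) = (35516 + 40837)*((-223 - 19)/(20 - 19) + 670) = 76353*(-242/1 + 670) = 76353*(1*(-242) + 670) = 76353*(-242 + 670) = 76353*428 = 32679084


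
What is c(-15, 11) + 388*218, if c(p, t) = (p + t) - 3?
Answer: 84577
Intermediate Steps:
c(p, t) = -3 + p + t
c(-15, 11) + 388*218 = (-3 - 15 + 11) + 388*218 = -7 + 84584 = 84577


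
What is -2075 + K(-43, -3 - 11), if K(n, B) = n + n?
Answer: -2161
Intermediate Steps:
K(n, B) = 2*n
-2075 + K(-43, -3 - 11) = -2075 + 2*(-43) = -2075 - 86 = -2161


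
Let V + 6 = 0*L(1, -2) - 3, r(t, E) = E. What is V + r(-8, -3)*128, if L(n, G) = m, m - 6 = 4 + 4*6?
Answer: -393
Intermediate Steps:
m = 34 (m = 6 + (4 + 4*6) = 6 + (4 + 24) = 6 + 28 = 34)
L(n, G) = 34
V = -9 (V = -6 + (0*34 - 3) = -6 + (0 - 3) = -6 - 3 = -9)
V + r(-8, -3)*128 = -9 - 3*128 = -9 - 384 = -393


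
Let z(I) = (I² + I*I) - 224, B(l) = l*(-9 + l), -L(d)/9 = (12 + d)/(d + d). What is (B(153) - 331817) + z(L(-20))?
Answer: -7750063/25 ≈ -3.1000e+5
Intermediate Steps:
L(d) = -9*(12 + d)/(2*d) (L(d) = -9*(12 + d)/(d + d) = -9*(12 + d)/(2*d))
z(I) = -224 + 2*I² (z(I) = (I² + I²) - 224 = 2*I² - 224 = -224 + 2*I²)
(B(153) - 331817) + z(L(-20)) = (153*(-9 + 153) - 331817) + (-224 + 2*(-9/2 - 54/(-20))²) = (153*144 - 331817) + (-224 + 2*(-9/2 - 54*(-1/20))²) = (22032 - 331817) + (-224 + 2*(-9/2 + 27/10)²) = -309785 + (-224 + 2*(-9/5)²) = -309785 + (-224 + 2*(81/25)) = -309785 + (-224 + 162/25) = -309785 - 5438/25 = -7750063/25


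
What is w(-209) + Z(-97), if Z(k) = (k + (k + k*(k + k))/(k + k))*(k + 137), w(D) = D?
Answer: -7949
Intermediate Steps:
Z(k) = (137 + k)*(k + (k + 2*k**2)/(2*k)) (Z(k) = (k + (k + k*(2*k))/((2*k)))*(137 + k) = (k + (k + 2*k**2)*(1/(2*k)))*(137 + k) = (k + (k + 2*k**2)/(2*k))*(137 + k) = (137 + k)*(k + (k + 2*k**2)/(2*k)))
w(-209) + Z(-97) = -209 + (137/2 + 2*(-97)**2 + (549/2)*(-97)) = -209 + (137/2 + 2*9409 - 53253/2) = -209 + (137/2 + 18818 - 53253/2) = -209 - 7740 = -7949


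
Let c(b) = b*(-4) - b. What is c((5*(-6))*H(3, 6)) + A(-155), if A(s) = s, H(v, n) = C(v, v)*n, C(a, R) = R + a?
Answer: 5245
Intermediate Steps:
H(v, n) = 2*n*v (H(v, n) = (v + v)*n = (2*v)*n = 2*n*v)
c(b) = -5*b (c(b) = -4*b - b = -5*b)
c((5*(-6))*H(3, 6)) + A(-155) = -5*5*(-6)*2*6*3 - 155 = -(-150)*36 - 155 = -5*(-1080) - 155 = 5400 - 155 = 5245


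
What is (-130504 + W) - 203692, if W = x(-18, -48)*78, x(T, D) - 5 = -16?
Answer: -335054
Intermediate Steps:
x(T, D) = -11 (x(T, D) = 5 - 16 = -11)
W = -858 (W = -11*78 = -858)
(-130504 + W) - 203692 = (-130504 - 858) - 203692 = -131362 - 203692 = -335054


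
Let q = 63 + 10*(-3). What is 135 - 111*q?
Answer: -3528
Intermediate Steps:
q = 33 (q = 63 - 30 = 33)
135 - 111*q = 135 - 111*33 = 135 - 3663 = -3528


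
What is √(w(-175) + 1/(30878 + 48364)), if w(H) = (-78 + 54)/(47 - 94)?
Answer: √3206527530/79242 ≈ 0.71460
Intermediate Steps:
w(H) = 24/47 (w(H) = -24/(-47) = -24*(-1/47) = 24/47)
√(w(-175) + 1/(30878 + 48364)) = √(24/47 + 1/(30878 + 48364)) = √(24/47 + 1/79242) = √(40465/79242) = √3206527530/79242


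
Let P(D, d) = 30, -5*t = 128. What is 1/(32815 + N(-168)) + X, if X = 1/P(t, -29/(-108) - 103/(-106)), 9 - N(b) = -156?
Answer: 3301/98940 ≈ 0.033364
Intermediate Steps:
t = -128/5 (t = -⅕*128 = -128/5 ≈ -25.600)
N(b) = 165 (N(b) = 9 - 1*(-156) = 9 + 156 = 165)
X = 1/30 ≈ 0.033333
1/(32815 + N(-168)) + X = 1/(32815 + 165) + 1/30 = 1/32980 + 1/30 = 3301/98940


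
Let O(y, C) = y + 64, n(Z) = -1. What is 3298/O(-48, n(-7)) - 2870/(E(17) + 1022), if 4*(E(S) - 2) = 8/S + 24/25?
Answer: 88517181/435352 ≈ 203.32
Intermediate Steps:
E(S) = 56/25 + 2/S (E(S) = 2 + (8/S + 24/25)/4 = 2 + (24/25 + 8/S)/4 = 2 + (6/25 + 2/S) = 56/25 + 2/S)
O(y, C) = 64 + y
3298/O(-48, n(-7)) - 2870/(E(17) + 1022) = 3298/(64 - 48) - 2870/((56/25 + 2/17) + 1022) = 3298/16 - 2870/((56/25 + 2*(1/17)) + 1022) = 3298*(1/16) - 2870/((56/25 + 2/17) + 1022) = 1649/8 - 2870/(1002/425 + 1022) = 1649/8 - 2870/435352/425 = 1649/8 - 2870*425/435352 = 1649/8 - 609875/217676 = 88517181/435352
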